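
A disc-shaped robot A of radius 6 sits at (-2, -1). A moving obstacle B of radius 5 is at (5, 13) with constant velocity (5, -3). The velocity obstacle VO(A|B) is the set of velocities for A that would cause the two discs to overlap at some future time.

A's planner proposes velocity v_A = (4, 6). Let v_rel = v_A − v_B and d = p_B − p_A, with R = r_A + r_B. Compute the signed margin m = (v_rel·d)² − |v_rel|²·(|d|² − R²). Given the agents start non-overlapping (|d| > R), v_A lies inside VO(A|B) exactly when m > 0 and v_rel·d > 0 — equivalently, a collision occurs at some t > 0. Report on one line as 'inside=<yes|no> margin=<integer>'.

d = (7, 14),  |d|² = 245;  R = 6+5 = 11,  c = 245−11² = 124
v_rel = (-1, 9),  |v_rel|² = 82;  v_rel·d = (-1)·(7) + (9)·(14) = 119
82·t² − 238·t + 124 = 0  ⇒  m = 119² − 82·124 = 3993
m = 3993 > 0,  v_rel·d = 119 > 0  ⇒  inside

inside=yes margin=3993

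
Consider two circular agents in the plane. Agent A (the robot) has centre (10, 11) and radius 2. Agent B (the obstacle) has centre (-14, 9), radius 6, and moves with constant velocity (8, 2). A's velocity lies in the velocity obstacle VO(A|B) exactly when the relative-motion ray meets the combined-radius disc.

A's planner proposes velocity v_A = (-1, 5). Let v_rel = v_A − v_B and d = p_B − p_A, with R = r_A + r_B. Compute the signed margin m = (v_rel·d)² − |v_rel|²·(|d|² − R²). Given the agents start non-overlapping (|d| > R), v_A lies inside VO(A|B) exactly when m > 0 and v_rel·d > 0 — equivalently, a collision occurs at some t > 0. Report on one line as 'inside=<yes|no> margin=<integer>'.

d = (-24, -2),  |d|² = 580;  R = 2+6 = 8,  c = 580−8² = 516
v_rel = (-9, 3),  |v_rel|² = 90;  v_rel·d = (-9)·(-24) + (3)·(-2) = 210
90·t² − 420·t + 516 = 0  ⇒  m = 210² − 90·516 = -2340
m = -2340 < 0,  v_rel·d = 210 > 0  ⇒  outside

inside=no margin=-2340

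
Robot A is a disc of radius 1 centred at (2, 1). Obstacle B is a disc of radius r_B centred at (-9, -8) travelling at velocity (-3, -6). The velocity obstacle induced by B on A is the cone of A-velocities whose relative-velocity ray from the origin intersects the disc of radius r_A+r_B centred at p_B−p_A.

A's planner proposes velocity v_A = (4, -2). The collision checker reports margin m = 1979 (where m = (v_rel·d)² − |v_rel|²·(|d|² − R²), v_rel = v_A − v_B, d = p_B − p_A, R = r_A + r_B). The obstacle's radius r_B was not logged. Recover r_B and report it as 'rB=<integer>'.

m = 1979
d = (-11, -9);  v_rel = (7, 4),  |v_rel|² = 65
v_rel×d = (7)·(-9) − (4)·(-11) = -19
since m = R²·65 − (-19)²:  R² = (361 + 1979) / 65 = 36
R = √36 = 6  ⇒  r_B = 6 − 1 = 5

rB=5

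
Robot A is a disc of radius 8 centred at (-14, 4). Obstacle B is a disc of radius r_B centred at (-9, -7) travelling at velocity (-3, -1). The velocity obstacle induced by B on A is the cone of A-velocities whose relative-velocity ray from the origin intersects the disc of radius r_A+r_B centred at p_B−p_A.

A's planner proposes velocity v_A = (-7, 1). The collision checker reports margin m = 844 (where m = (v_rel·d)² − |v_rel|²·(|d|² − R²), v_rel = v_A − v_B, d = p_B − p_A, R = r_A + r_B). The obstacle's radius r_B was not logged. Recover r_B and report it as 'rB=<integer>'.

m = 844
d = (5, -11);  v_rel = (-4, 2),  |v_rel|² = 20
v_rel×d = (-4)·(-11) − (2)·(5) = 34
since m = R²·20 − 34²:  R² = (1156 + 844) / 20 = 100
R = √100 = 10  ⇒  r_B = 10 − 8 = 2

rB=2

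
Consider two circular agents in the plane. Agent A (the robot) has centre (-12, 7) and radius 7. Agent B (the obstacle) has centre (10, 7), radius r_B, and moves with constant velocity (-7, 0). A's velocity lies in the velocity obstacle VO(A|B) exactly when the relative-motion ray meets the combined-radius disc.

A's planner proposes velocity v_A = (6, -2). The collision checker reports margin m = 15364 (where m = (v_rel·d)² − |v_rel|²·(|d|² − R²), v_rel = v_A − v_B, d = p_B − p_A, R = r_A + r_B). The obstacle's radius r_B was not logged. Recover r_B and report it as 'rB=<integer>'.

m = 15364
d = (22, 0);  v_rel = (13, -2),  |v_rel|² = 173
v_rel×d = (13)·(0) − (-2)·(22) = 44
since m = R²·173 − 44²:  R² = (1936 + 15364) / 173 = 100
R = √100 = 10  ⇒  r_B = 10 − 7 = 3

rB=3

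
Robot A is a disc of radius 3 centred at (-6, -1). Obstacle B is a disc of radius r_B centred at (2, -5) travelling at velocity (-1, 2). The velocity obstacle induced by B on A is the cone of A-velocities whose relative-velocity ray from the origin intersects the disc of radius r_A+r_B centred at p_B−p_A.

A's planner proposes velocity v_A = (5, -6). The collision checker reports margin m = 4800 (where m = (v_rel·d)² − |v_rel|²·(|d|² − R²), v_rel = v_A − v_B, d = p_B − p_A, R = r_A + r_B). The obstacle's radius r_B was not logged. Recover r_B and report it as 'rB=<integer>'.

m = 4800
d = (8, -4);  v_rel = (6, -8),  |v_rel|² = 100
v_rel×d = (6)·(-4) − (-8)·(8) = 40
since m = R²·100 − 40²:  R² = (1600 + 4800) / 100 = 64
R = √64 = 8  ⇒  r_B = 8 − 3 = 5

rB=5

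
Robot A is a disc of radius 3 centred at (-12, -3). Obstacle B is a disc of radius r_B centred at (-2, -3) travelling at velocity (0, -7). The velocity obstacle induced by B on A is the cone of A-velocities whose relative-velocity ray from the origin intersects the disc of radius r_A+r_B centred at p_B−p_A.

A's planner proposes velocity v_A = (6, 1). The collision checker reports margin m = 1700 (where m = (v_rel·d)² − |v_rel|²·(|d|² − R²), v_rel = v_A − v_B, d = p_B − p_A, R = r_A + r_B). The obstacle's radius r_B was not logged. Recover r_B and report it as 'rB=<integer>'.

m = 1700
d = (10, 0);  v_rel = (6, 8),  |v_rel|² = 100
v_rel×d = (6)·(0) − (8)·(10) = -80
since m = R²·100 − (-80)²:  R² = (6400 + 1700) / 100 = 81
R = √81 = 9  ⇒  r_B = 9 − 3 = 6

rB=6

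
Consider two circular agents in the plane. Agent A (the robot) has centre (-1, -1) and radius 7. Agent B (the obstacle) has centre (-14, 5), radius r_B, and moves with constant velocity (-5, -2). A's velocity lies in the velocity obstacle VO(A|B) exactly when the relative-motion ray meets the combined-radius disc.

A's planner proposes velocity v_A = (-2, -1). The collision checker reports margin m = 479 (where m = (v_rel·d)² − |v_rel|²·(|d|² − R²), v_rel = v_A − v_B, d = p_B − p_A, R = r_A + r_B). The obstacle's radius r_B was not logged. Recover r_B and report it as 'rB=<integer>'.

m = 479
d = (-13, 6);  v_rel = (3, 1),  |v_rel|² = 10
v_rel×d = (3)·(6) − (1)·(-13) = 31
since m = R²·10 − 31²:  R² = (961 + 479) / 10 = 144
R = √144 = 12  ⇒  r_B = 12 − 7 = 5

rB=5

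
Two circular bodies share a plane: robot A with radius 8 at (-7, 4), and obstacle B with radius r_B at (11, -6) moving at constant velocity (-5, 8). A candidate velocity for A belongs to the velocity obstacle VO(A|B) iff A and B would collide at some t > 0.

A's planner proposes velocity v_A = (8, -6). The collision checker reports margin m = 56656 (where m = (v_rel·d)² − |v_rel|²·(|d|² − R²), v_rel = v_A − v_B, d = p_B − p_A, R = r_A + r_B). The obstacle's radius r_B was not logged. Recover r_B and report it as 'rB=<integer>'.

m = 56656
d = (18, -10);  v_rel = (13, -14),  |v_rel|² = 365
v_rel×d = (13)·(-10) − (-14)·(18) = 122
since m = R²·365 − 122²:  R² = (14884 + 56656) / 365 = 196
R = √196 = 14  ⇒  r_B = 14 − 8 = 6

rB=6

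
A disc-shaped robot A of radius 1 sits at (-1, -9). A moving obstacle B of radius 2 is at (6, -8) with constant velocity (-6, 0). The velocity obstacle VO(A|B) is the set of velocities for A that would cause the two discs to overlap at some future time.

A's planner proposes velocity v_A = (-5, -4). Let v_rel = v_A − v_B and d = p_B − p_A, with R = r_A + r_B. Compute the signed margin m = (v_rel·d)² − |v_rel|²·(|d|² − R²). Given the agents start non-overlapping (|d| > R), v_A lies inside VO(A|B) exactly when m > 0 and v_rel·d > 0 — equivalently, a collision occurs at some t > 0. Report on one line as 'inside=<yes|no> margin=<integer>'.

d = (7, 1),  |d|² = 50;  R = 1+2 = 3,  c = 50−3² = 41
v_rel = (1, -4),  |v_rel|² = 17;  v_rel·d = (1)·(7) + (-4)·(1) = 3
17·t² − 6·t + 41 = 0  ⇒  m = 3² − 17·41 = -688
m = -688 < 0,  v_rel·d = 3 > 0  ⇒  outside

inside=no margin=-688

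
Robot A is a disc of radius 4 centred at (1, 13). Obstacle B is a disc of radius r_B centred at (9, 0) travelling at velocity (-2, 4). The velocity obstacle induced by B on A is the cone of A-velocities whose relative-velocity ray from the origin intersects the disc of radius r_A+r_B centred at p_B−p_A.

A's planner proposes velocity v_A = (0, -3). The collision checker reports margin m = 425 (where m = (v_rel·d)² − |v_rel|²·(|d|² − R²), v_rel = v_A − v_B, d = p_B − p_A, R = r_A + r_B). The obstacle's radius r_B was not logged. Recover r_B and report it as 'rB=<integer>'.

m = 425
d = (8, -13);  v_rel = (2, -7),  |v_rel|² = 53
v_rel×d = (2)·(-13) − (-7)·(8) = 30
since m = R²·53 − 30²:  R² = (900 + 425) / 53 = 25
R = √25 = 5  ⇒  r_B = 5 − 4 = 1

rB=1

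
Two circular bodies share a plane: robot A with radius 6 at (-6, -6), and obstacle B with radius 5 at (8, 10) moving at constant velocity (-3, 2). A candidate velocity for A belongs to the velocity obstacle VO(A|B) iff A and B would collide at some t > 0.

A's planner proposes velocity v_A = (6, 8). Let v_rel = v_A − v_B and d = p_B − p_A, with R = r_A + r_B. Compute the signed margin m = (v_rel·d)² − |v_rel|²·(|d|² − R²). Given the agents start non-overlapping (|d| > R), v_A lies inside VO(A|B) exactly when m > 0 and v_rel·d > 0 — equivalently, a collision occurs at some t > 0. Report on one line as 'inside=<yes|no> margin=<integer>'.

d = (14, 16),  |d|² = 452;  R = 6+5 = 11,  c = 452−11² = 331
v_rel = (9, 6),  |v_rel|² = 117;  v_rel·d = (9)·(14) + (6)·(16) = 222
117·t² − 444·t + 331 = 0  ⇒  m = 222² − 117·331 = 10557
m = 10557 > 0,  v_rel·d = 222 > 0  ⇒  inside

inside=yes margin=10557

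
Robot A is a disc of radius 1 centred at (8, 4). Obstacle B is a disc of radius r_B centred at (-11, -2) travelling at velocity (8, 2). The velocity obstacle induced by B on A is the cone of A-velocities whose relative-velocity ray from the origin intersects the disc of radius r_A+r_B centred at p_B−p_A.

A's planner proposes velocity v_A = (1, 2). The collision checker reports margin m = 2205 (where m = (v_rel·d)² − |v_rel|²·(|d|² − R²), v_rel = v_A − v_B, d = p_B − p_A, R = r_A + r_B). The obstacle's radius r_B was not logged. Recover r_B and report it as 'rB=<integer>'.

m = 2205
d = (-19, -6);  v_rel = (-7, 0),  |v_rel|² = 49
v_rel×d = (-7)·(-6) − (0)·(-19) = 42
since m = R²·49 − 42²:  R² = (1764 + 2205) / 49 = 81
R = √81 = 9  ⇒  r_B = 9 − 1 = 8

rB=8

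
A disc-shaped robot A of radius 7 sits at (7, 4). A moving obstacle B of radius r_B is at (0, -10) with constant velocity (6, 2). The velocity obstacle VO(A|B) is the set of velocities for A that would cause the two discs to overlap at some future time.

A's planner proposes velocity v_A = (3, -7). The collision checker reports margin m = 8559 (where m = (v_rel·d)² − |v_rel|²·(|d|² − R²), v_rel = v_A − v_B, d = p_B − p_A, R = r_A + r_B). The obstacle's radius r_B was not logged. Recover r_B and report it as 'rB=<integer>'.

m = 8559
d = (-7, -14);  v_rel = (-3, -9),  |v_rel|² = 90
v_rel×d = (-3)·(-14) − (-9)·(-7) = -21
since m = R²·90 − (-21)²:  R² = (441 + 8559) / 90 = 100
R = √100 = 10  ⇒  r_B = 10 − 7 = 3

rB=3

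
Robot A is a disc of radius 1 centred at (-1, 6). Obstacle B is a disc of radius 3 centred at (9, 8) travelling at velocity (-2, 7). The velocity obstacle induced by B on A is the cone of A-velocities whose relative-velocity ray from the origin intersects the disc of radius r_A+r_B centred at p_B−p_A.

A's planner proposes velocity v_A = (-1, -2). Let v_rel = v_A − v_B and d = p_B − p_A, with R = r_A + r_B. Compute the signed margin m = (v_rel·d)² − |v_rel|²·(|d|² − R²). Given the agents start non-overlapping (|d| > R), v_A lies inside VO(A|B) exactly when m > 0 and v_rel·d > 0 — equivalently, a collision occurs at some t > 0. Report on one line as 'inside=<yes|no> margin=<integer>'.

d = (10, 2),  |d|² = 104;  R = 1+3 = 4,  c = 104−4² = 88
v_rel = (1, -9),  |v_rel|² = 82;  v_rel·d = (1)·(10) + (-9)·(2) = -8
82·t² + 16·t + 88 = 0  ⇒  m = (-8)² − 82·88 = -7152
m = -7152 < 0,  v_rel·d = -8 < 0  ⇒  outside

inside=no margin=-7152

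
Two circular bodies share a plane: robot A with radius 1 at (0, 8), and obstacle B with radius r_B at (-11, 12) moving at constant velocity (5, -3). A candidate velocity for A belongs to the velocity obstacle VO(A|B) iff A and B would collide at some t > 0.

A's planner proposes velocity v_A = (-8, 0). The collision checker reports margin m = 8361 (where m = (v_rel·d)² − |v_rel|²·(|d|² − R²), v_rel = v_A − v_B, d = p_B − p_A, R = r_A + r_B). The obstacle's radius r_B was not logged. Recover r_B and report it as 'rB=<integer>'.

m = 8361
d = (-11, 4);  v_rel = (-13, 3),  |v_rel|² = 178
v_rel×d = (-13)·(4) − (3)·(-11) = -19
since m = R²·178 − (-19)²:  R² = (361 + 8361) / 178 = 49
R = √49 = 7  ⇒  r_B = 7 − 1 = 6

rB=6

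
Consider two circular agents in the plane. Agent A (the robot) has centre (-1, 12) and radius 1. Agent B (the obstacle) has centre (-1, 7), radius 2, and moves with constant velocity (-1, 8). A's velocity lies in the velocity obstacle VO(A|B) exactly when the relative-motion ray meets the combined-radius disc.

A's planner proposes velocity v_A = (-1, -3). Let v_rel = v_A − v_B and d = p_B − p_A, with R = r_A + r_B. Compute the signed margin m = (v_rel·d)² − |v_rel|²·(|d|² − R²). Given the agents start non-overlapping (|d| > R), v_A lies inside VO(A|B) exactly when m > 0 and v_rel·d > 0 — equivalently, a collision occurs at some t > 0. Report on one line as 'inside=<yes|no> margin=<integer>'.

d = (0, -5),  |d|² = 25;  R = 1+2 = 3,  c = 25−3² = 16
v_rel = (0, -11),  |v_rel|² = 121;  v_rel·d = (0)·(0) + (-11)·(-5) = 55
121·t² − 110·t + 16 = 0  ⇒  m = 55² − 121·16 = 1089
m = 1089 > 0,  v_rel·d = 55 > 0  ⇒  inside

inside=yes margin=1089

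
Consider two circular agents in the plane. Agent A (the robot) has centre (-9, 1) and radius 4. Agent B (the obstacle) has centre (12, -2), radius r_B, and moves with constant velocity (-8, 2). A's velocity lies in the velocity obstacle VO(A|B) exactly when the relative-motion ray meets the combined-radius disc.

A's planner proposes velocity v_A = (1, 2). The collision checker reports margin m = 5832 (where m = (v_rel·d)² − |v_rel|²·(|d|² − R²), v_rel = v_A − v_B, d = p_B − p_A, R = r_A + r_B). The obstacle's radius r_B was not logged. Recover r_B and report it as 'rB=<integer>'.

m = 5832
d = (21, -3);  v_rel = (9, 0),  |v_rel|² = 81
v_rel×d = (9)·(-3) − (0)·(21) = -27
since m = R²·81 − (-27)²:  R² = (729 + 5832) / 81 = 81
R = √81 = 9  ⇒  r_B = 9 − 4 = 5

rB=5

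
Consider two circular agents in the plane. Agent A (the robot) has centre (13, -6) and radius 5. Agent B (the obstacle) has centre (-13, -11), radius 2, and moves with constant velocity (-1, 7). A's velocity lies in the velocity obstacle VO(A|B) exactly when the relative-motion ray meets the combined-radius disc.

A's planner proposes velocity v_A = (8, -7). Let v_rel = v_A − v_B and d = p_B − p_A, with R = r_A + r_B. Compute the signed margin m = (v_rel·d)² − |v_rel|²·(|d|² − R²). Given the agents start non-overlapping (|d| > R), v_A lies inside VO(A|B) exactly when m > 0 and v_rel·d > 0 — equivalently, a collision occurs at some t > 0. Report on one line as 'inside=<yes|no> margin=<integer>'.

d = (-26, -5),  |d|² = 701;  R = 5+2 = 7,  c = 701−7² = 652
v_rel = (9, -14),  |v_rel|² = 277;  v_rel·d = (9)·(-26) + (-14)·(-5) = -164
277·t² + 328·t + 652 = 0  ⇒  m = (-164)² − 277·652 = -153708
m = -153708 < 0,  v_rel·d = -164 < 0  ⇒  outside

inside=no margin=-153708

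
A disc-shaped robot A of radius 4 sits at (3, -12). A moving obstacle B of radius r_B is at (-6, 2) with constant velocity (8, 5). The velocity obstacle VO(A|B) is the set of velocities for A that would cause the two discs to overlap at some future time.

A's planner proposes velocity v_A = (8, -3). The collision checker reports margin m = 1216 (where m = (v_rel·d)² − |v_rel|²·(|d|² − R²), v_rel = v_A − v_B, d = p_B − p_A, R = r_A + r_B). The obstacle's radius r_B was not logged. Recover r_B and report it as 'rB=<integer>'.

m = 1216
d = (-9, 14);  v_rel = (0, -8),  |v_rel|² = 64
v_rel×d = (0)·(14) − (-8)·(-9) = -72
since m = R²·64 − (-72)²:  R² = (5184 + 1216) / 64 = 100
R = √100 = 10  ⇒  r_B = 10 − 4 = 6

rB=6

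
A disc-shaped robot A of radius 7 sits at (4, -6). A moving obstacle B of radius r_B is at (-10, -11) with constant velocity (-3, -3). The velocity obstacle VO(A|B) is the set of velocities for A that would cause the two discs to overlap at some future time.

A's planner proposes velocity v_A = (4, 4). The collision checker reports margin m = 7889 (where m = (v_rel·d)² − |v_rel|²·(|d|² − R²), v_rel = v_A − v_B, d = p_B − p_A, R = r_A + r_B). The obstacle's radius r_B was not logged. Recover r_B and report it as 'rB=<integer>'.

m = 7889
d = (-14, -5);  v_rel = (7, 7),  |v_rel|² = 98
v_rel×d = (7)·(-5) − (7)·(-14) = 63
since m = R²·98 − 63²:  R² = (3969 + 7889) / 98 = 121
R = √121 = 11  ⇒  r_B = 11 − 7 = 4

rB=4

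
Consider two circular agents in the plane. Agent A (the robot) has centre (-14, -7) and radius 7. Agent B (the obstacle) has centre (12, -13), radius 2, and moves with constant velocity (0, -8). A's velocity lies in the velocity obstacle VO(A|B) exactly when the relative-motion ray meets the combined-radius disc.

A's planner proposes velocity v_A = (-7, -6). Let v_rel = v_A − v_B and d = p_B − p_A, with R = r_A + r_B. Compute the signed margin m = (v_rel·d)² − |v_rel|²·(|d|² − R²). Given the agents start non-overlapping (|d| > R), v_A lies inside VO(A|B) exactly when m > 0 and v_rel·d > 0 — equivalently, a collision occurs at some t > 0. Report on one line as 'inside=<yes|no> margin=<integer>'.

d = (26, -6),  |d|² = 712;  R = 7+2 = 9,  c = 712−9² = 631
v_rel = (-7, 2),  |v_rel|² = 53;  v_rel·d = (-7)·(26) + (2)·(-6) = -194
53·t² + 388·t + 631 = 0  ⇒  m = (-194)² − 53·631 = 4193
m = 4193 > 0,  v_rel·d = -194 < 0  ⇒  outside

inside=no margin=4193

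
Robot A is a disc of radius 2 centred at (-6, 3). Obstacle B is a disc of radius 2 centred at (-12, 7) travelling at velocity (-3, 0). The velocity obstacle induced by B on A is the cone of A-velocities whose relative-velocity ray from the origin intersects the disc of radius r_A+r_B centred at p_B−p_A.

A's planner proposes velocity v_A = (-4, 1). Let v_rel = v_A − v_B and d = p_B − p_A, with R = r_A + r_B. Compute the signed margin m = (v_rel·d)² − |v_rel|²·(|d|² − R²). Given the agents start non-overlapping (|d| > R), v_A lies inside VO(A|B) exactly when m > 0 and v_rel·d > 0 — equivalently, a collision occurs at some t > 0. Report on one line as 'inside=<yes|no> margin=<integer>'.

d = (-6, 4),  |d|² = 52;  R = 2+2 = 4,  c = 52−4² = 36
v_rel = (-1, 1),  |v_rel|² = 2;  v_rel·d = (-1)·(-6) + (1)·(4) = 10
2·t² − 20·t + 36 = 0  ⇒  m = 10² − 2·36 = 28
m = 28 > 0,  v_rel·d = 10 > 0  ⇒  inside

inside=yes margin=28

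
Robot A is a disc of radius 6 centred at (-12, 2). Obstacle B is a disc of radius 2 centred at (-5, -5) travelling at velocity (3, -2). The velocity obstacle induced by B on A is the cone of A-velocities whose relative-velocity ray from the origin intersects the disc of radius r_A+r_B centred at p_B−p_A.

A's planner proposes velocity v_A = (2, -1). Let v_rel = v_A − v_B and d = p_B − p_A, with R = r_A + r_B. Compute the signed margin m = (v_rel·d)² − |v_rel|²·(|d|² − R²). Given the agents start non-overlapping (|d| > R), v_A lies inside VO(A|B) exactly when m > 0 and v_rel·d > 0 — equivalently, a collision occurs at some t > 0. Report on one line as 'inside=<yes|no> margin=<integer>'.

d = (7, -7),  |d|² = 98;  R = 6+2 = 8,  c = 98−8² = 34
v_rel = (-1, 1),  |v_rel|² = 2;  v_rel·d = (-1)·(7) + (1)·(-7) = -14
2·t² + 28·t + 34 = 0  ⇒  m = (-14)² − 2·34 = 128
m = 128 > 0,  v_rel·d = -14 < 0  ⇒  outside

inside=no margin=128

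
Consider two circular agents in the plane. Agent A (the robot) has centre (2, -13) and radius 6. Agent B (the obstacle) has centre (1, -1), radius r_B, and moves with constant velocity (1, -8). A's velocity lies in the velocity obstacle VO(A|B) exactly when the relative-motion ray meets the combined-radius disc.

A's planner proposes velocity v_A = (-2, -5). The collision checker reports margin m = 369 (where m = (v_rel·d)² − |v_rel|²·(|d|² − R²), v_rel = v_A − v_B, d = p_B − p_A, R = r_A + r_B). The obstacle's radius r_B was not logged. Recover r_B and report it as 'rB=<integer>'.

m = 369
d = (-1, 12);  v_rel = (-3, 3),  |v_rel|² = 18
v_rel×d = (-3)·(12) − (3)·(-1) = -33
since m = R²·18 − (-33)²:  R² = (1089 + 369) / 18 = 81
R = √81 = 9  ⇒  r_B = 9 − 6 = 3

rB=3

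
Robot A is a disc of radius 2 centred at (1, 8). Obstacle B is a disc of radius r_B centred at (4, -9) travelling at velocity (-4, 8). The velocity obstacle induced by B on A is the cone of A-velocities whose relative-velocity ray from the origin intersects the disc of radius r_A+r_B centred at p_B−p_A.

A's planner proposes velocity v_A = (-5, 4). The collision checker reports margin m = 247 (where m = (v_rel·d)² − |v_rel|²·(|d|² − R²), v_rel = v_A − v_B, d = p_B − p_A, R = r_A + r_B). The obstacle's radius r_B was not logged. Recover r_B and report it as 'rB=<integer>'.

m = 247
d = (3, -17);  v_rel = (-1, -4),  |v_rel|² = 17
v_rel×d = (-1)·(-17) − (-4)·(3) = 29
since m = R²·17 − 29²:  R² = (841 + 247) / 17 = 64
R = √64 = 8  ⇒  r_B = 8 − 2 = 6

rB=6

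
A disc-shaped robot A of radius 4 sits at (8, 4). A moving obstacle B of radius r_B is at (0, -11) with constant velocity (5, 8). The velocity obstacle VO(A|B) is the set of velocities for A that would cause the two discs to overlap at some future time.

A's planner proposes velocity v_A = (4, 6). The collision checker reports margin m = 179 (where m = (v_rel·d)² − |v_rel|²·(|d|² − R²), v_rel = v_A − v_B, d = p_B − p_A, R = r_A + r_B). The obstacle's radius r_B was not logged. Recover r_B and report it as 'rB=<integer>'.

m = 179
d = (-8, -15);  v_rel = (-1, -2),  |v_rel|² = 5
v_rel×d = (-1)·(-15) − (-2)·(-8) = -1
since m = R²·5 − (-1)²:  R² = (1 + 179) / 5 = 36
R = √36 = 6  ⇒  r_B = 6 − 4 = 2

rB=2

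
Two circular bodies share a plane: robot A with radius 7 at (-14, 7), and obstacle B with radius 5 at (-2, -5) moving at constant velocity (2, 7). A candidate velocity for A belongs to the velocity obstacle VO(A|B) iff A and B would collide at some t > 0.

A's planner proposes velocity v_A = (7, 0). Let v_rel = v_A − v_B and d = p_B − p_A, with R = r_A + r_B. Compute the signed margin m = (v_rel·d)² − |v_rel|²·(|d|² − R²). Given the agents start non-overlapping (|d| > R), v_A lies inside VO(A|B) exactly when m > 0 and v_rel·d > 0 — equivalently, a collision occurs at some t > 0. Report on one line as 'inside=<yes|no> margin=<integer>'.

d = (12, -12),  |d|² = 288;  R = 7+5 = 12,  c = 288−12² = 144
v_rel = (5, -7),  |v_rel|² = 74;  v_rel·d = (5)·(12) + (-7)·(-12) = 144
74·t² − 288·t + 144 = 0  ⇒  m = 144² − 74·144 = 10080
m = 10080 > 0,  v_rel·d = 144 > 0  ⇒  inside

inside=yes margin=10080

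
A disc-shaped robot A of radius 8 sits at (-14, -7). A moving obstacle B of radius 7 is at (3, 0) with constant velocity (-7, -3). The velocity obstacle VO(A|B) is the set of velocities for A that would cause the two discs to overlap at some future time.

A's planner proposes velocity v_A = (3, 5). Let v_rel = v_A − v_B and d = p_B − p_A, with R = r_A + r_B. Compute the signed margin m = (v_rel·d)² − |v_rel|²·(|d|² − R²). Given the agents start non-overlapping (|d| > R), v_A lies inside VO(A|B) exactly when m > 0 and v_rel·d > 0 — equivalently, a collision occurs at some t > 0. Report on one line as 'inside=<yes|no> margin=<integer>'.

d = (17, 7),  |d|² = 338;  R = 8+7 = 15,  c = 338−15² = 113
v_rel = (10, 8),  |v_rel|² = 164;  v_rel·d = (10)·(17) + (8)·(7) = 226
164·t² − 452·t + 113 = 0  ⇒  m = 226² − 164·113 = 32544
m = 32544 > 0,  v_rel·d = 226 > 0  ⇒  inside

inside=yes margin=32544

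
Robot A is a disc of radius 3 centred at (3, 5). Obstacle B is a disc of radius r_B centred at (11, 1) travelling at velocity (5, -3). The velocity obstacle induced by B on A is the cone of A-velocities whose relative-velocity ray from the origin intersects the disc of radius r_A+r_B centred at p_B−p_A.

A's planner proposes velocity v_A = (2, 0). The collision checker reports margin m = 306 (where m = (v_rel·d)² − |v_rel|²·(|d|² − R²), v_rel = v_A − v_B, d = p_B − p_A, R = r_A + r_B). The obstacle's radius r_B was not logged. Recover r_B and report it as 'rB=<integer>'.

m = 306
d = (8, -4);  v_rel = (-3, 3),  |v_rel|² = 18
v_rel×d = (-3)·(-4) − (3)·(8) = -12
since m = R²·18 − (-12)²:  R² = (144 + 306) / 18 = 25
R = √25 = 5  ⇒  r_B = 5 − 3 = 2

rB=2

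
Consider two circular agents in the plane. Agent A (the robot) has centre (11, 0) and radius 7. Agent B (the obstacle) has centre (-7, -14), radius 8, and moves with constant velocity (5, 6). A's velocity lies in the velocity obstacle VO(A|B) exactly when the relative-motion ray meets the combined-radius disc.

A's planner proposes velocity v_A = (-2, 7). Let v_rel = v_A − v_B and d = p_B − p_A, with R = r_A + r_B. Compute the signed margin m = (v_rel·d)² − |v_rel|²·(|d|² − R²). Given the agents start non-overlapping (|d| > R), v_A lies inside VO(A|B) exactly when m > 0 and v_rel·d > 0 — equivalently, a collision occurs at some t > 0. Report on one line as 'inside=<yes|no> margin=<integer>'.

d = (-18, -14),  |d|² = 520;  R = 7+8 = 15,  c = 520−15² = 295
v_rel = (-7, 1),  |v_rel|² = 50;  v_rel·d = (-7)·(-18) + (1)·(-14) = 112
50·t² − 224·t + 295 = 0  ⇒  m = 112² − 50·295 = -2206
m = -2206 < 0,  v_rel·d = 112 > 0  ⇒  outside

inside=no margin=-2206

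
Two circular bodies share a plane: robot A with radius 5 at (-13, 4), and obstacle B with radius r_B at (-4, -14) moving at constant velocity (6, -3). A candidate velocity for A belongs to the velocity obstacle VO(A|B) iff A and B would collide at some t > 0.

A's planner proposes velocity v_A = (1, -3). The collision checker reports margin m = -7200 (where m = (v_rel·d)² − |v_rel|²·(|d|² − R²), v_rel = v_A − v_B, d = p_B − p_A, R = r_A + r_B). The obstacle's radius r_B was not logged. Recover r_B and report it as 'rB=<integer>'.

m = -7200
d = (9, -18);  v_rel = (-5, 0),  |v_rel|² = 25
v_rel×d = (-5)·(-18) − (0)·(9) = 90
since m = R²·25 − 90²:  R² = (8100 + -7200) / 25 = 36
R = √36 = 6  ⇒  r_B = 6 − 5 = 1

rB=1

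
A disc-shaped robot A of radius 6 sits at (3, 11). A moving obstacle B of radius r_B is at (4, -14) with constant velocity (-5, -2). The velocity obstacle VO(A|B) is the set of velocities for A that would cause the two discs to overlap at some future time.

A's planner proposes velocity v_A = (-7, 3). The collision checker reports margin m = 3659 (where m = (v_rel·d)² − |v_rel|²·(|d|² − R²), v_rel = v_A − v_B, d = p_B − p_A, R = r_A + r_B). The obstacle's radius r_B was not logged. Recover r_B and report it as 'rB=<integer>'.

m = 3659
d = (1, -25);  v_rel = (-2, 5),  |v_rel|² = 29
v_rel×d = (-2)·(-25) − (5)·(1) = 45
since m = R²·29 − 45²:  R² = (2025 + 3659) / 29 = 196
R = √196 = 14  ⇒  r_B = 14 − 6 = 8

rB=8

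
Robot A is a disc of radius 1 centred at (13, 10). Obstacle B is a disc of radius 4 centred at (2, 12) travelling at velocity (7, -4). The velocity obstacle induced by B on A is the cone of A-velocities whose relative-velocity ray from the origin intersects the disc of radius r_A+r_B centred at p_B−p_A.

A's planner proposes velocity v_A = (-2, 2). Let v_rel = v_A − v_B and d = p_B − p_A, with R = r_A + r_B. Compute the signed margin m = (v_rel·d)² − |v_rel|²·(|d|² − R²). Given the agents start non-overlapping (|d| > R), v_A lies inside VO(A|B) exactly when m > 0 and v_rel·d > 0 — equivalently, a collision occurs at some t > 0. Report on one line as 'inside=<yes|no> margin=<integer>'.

d = (-11, 2),  |d|² = 125;  R = 1+4 = 5,  c = 125−5² = 100
v_rel = (-9, 6),  |v_rel|² = 117;  v_rel·d = (-9)·(-11) + (6)·(2) = 111
117·t² − 222·t + 100 = 0  ⇒  m = 111² − 117·100 = 621
m = 621 > 0,  v_rel·d = 111 > 0  ⇒  inside

inside=yes margin=621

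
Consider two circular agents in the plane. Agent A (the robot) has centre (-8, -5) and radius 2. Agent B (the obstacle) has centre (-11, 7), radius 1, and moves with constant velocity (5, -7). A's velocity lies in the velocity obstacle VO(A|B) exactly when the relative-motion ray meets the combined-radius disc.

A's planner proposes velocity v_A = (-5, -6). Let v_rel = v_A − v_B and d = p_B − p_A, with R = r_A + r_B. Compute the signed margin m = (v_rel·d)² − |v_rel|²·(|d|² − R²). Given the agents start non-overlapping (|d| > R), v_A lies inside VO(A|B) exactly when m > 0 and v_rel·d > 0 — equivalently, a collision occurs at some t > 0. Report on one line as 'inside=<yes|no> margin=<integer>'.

d = (-3, 12),  |d|² = 153;  R = 2+1 = 3,  c = 153−3² = 144
v_rel = (-10, 1),  |v_rel|² = 101;  v_rel·d = (-10)·(-3) + (1)·(12) = 42
101·t² − 84·t + 144 = 0  ⇒  m = 42² − 101·144 = -12780
m = -12780 < 0,  v_rel·d = 42 > 0  ⇒  outside

inside=no margin=-12780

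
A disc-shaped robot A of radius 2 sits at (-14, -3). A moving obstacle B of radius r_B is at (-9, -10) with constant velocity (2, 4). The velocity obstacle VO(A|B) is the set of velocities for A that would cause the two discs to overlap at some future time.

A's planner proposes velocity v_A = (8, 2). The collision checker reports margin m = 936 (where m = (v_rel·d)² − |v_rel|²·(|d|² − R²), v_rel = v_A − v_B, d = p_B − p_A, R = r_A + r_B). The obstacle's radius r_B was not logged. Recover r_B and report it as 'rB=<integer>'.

m = 936
d = (5, -7);  v_rel = (6, -2),  |v_rel|² = 40
v_rel×d = (6)·(-7) − (-2)·(5) = -32
since m = R²·40 − (-32)²:  R² = (1024 + 936) / 40 = 49
R = √49 = 7  ⇒  r_B = 7 − 2 = 5

rB=5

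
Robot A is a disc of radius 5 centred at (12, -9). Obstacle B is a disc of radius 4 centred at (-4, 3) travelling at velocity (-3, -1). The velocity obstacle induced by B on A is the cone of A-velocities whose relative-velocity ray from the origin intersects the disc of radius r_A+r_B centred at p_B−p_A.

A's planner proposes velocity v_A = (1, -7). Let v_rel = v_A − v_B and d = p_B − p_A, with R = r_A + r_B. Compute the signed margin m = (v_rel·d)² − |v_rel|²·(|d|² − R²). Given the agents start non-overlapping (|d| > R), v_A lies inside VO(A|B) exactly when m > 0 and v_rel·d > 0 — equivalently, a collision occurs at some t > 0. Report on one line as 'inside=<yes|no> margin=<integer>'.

d = (-16, 12),  |d|² = 400;  R = 5+4 = 9,  c = 400−9² = 319
v_rel = (4, -6),  |v_rel|² = 52;  v_rel·d = (4)·(-16) + (-6)·(12) = -136
52·t² + 272·t + 319 = 0  ⇒  m = (-136)² − 52·319 = 1908
m = 1908 > 0,  v_rel·d = -136 < 0  ⇒  outside

inside=no margin=1908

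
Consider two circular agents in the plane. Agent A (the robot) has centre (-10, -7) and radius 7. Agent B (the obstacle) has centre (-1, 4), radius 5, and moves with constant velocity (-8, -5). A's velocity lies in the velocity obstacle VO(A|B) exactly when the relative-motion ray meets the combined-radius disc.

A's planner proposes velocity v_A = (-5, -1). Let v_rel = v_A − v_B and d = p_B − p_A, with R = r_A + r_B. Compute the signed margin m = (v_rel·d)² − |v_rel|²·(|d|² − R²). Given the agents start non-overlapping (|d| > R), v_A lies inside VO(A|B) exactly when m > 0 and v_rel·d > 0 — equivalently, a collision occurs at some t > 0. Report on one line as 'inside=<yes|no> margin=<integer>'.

d = (9, 11),  |d|² = 202;  R = 7+5 = 12,  c = 202−12² = 58
v_rel = (3, 4),  |v_rel|² = 25;  v_rel·d = (3)·(9) + (4)·(11) = 71
25·t² − 142·t + 58 = 0  ⇒  m = 71² − 25·58 = 3591
m = 3591 > 0,  v_rel·d = 71 > 0  ⇒  inside

inside=yes margin=3591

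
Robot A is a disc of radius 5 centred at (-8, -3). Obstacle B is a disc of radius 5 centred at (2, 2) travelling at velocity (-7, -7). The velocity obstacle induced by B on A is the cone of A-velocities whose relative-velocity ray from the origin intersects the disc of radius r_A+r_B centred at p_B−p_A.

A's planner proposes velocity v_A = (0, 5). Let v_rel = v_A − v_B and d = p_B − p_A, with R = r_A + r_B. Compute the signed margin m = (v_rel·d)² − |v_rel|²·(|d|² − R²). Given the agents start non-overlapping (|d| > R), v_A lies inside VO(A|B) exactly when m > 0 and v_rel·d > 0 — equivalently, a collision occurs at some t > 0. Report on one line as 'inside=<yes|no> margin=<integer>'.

d = (10, 5),  |d|² = 125;  R = 5+5 = 10,  c = 125−10² = 25
v_rel = (7, 12),  |v_rel|² = 193;  v_rel·d = (7)·(10) + (12)·(5) = 130
193·t² − 260·t + 25 = 0  ⇒  m = 130² − 193·25 = 12075
m = 12075 > 0,  v_rel·d = 130 > 0  ⇒  inside

inside=yes margin=12075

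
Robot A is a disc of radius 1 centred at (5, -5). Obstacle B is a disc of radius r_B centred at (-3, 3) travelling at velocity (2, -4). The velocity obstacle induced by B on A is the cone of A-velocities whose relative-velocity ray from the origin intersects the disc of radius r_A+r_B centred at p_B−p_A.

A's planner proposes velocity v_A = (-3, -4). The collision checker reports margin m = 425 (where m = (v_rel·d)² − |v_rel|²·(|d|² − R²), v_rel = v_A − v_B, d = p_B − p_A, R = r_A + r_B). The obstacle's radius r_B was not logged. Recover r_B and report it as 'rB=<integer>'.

m = 425
d = (-8, 8);  v_rel = (-5, 0),  |v_rel|² = 25
v_rel×d = (-5)·(8) − (0)·(-8) = -40
since m = R²·25 − (-40)²:  R² = (1600 + 425) / 25 = 81
R = √81 = 9  ⇒  r_B = 9 − 1 = 8

rB=8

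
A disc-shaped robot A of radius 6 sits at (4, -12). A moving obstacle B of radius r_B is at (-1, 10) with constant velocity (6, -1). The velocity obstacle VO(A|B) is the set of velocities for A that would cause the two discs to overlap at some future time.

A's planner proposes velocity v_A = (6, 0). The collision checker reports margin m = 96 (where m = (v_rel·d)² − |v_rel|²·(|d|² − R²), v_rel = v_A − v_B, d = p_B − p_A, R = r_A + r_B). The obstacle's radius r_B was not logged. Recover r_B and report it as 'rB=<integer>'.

m = 96
d = (-5, 22);  v_rel = (0, 1),  |v_rel|² = 1
v_rel×d = (0)·(22) − (1)·(-5) = 5
since m = R²·1 − 5²:  R² = (25 + 96) / 1 = 121
R = √121 = 11  ⇒  r_B = 11 − 6 = 5

rB=5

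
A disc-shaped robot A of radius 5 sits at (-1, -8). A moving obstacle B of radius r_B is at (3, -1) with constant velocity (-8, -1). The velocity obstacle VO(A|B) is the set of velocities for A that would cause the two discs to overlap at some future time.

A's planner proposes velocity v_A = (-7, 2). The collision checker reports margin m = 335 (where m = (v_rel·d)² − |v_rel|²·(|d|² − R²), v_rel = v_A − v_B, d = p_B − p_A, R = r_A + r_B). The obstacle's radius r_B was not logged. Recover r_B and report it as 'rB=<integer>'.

m = 335
d = (4, 7);  v_rel = (1, 3),  |v_rel|² = 10
v_rel×d = (1)·(7) − (3)·(4) = -5
since m = R²·10 − (-5)²:  R² = (25 + 335) / 10 = 36
R = √36 = 6  ⇒  r_B = 6 − 5 = 1

rB=1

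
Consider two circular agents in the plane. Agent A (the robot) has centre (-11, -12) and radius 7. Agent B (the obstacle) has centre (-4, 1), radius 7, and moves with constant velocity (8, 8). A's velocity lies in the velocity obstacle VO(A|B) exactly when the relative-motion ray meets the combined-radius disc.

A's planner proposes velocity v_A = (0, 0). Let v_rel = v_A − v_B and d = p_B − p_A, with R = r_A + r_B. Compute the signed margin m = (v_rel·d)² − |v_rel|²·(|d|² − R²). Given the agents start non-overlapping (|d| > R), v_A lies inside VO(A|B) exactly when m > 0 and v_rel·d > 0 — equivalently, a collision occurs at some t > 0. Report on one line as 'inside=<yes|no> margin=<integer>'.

d = (7, 13),  |d|² = 218;  R = 7+7 = 14,  c = 218−14² = 22
v_rel = (-8, -8),  |v_rel|² = 128;  v_rel·d = (-8)·(7) + (-8)·(13) = -160
128·t² + 320·t + 22 = 0  ⇒  m = (-160)² − 128·22 = 22784
m = 22784 > 0,  v_rel·d = -160 < 0  ⇒  outside

inside=no margin=22784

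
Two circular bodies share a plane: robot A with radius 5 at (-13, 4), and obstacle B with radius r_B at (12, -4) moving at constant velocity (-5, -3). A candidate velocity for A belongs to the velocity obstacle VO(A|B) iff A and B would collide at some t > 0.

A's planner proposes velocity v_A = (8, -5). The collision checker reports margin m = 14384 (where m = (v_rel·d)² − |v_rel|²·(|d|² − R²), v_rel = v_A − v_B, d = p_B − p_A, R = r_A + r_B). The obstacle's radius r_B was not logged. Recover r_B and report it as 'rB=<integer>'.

m = 14384
d = (25, -8);  v_rel = (13, -2),  |v_rel|² = 173
v_rel×d = (13)·(-8) − (-2)·(25) = -54
since m = R²·173 − (-54)²:  R² = (2916 + 14384) / 173 = 100
R = √100 = 10  ⇒  r_B = 10 − 5 = 5

rB=5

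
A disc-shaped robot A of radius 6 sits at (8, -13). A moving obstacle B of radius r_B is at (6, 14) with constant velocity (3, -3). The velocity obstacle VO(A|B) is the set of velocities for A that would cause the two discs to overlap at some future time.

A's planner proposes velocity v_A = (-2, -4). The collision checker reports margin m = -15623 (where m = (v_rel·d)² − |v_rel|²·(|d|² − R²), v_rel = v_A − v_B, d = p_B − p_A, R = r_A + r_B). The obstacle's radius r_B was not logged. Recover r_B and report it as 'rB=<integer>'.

m = -15623
d = (-2, 27);  v_rel = (-5, -1),  |v_rel|² = 26
v_rel×d = (-5)·(27) − (-1)·(-2) = -137
since m = R²·26 − (-137)²:  R² = (18769 + -15623) / 26 = 121
R = √121 = 11  ⇒  r_B = 11 − 6 = 5

rB=5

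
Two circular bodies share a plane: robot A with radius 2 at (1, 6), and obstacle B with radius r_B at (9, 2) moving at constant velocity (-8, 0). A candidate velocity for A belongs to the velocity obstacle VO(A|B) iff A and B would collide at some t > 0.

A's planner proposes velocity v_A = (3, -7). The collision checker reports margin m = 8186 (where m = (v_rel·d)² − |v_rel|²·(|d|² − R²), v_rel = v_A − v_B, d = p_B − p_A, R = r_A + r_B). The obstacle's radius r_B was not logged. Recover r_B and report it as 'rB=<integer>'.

m = 8186
d = (8, -4);  v_rel = (11, -7),  |v_rel|² = 170
v_rel×d = (11)·(-4) − (-7)·(8) = 12
since m = R²·170 − 12²:  R² = (144 + 8186) / 170 = 49
R = √49 = 7  ⇒  r_B = 7 − 2 = 5

rB=5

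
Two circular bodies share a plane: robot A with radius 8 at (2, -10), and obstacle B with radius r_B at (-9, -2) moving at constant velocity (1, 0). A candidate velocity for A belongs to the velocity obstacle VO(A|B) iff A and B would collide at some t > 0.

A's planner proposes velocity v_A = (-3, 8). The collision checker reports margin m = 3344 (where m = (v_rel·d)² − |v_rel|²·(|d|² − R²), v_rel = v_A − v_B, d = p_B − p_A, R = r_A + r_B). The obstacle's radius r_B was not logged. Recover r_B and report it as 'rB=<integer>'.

m = 3344
d = (-11, 8);  v_rel = (-4, 8),  |v_rel|² = 80
v_rel×d = (-4)·(8) − (8)·(-11) = 56
since m = R²·80 − 56²:  R² = (3136 + 3344) / 80 = 81
R = √81 = 9  ⇒  r_B = 9 − 8 = 1

rB=1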